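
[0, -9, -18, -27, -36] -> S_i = 0 + -9*i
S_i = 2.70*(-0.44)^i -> [2.7, -1.19, 0.52, -0.23, 0.1]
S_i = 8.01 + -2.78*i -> [8.01, 5.23, 2.45, -0.33, -3.11]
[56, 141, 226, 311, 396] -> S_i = 56 + 85*i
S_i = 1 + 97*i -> [1, 98, 195, 292, 389]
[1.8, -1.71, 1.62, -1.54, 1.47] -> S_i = 1.80*(-0.95)^i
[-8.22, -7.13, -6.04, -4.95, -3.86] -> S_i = -8.22 + 1.09*i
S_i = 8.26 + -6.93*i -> [8.26, 1.33, -5.6, -12.53, -19.46]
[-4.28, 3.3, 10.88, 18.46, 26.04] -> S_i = -4.28 + 7.58*i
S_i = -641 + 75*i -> [-641, -566, -491, -416, -341]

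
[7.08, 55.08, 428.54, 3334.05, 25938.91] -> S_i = 7.08*7.78^i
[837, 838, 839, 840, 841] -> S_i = 837 + 1*i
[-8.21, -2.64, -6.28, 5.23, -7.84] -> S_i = Random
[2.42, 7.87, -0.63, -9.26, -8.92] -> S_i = Random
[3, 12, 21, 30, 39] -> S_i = 3 + 9*i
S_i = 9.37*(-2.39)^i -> [9.37, -22.39, 53.52, -127.92, 305.73]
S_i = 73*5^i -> [73, 365, 1825, 9125, 45625]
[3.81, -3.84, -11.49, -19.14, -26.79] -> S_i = 3.81 + -7.65*i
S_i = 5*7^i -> [5, 35, 245, 1715, 12005]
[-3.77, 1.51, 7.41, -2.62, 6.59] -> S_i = Random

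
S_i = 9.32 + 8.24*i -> [9.32, 17.56, 25.8, 34.04, 42.28]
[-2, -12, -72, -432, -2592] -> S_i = -2*6^i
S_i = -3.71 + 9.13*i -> [-3.71, 5.42, 14.55, 23.68, 32.81]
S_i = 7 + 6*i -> [7, 13, 19, 25, 31]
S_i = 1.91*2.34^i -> [1.91, 4.47, 10.46, 24.47, 57.27]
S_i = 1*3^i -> [1, 3, 9, 27, 81]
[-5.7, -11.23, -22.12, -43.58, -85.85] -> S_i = -5.70*1.97^i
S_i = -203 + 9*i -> [-203, -194, -185, -176, -167]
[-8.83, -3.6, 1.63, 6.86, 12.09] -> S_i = -8.83 + 5.23*i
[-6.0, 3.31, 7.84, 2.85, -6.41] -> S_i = Random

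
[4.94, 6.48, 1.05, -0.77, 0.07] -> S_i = Random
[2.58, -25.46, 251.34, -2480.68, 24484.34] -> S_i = 2.58*(-9.87)^i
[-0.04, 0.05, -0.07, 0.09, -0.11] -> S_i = -0.04*(-1.30)^i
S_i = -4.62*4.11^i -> [-4.62, -18.99, -78.04, -320.75, -1318.28]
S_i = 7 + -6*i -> [7, 1, -5, -11, -17]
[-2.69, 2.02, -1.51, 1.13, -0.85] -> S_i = -2.69*(-0.75)^i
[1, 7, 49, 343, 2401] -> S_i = 1*7^i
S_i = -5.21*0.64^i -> [-5.21, -3.33, -2.13, -1.37, -0.87]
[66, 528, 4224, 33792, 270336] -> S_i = 66*8^i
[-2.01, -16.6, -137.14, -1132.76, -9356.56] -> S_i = -2.01*8.26^i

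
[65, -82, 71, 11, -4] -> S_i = Random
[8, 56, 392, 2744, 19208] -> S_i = 8*7^i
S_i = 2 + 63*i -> [2, 65, 128, 191, 254]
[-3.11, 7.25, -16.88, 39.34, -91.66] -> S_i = -3.11*(-2.33)^i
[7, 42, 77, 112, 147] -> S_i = 7 + 35*i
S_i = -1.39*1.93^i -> [-1.39, -2.68, -5.18, -9.99, -19.29]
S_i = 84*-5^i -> [84, -420, 2100, -10500, 52500]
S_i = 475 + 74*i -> [475, 549, 623, 697, 771]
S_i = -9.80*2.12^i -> [-9.8, -20.78, -44.05, -93.38, -197.96]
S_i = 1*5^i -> [1, 5, 25, 125, 625]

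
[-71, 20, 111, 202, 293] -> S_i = -71 + 91*i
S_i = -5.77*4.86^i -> [-5.77, -28.04, -136.29, -662.35, -3219.0]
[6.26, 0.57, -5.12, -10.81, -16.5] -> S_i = 6.26 + -5.69*i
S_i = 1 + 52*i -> [1, 53, 105, 157, 209]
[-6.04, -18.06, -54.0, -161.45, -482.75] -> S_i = -6.04*2.99^i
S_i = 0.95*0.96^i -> [0.95, 0.91, 0.88, 0.84, 0.81]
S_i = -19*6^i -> [-19, -114, -684, -4104, -24624]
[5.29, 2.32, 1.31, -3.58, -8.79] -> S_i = Random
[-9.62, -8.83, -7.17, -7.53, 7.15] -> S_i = Random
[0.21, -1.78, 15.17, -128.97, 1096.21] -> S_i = 0.21*(-8.50)^i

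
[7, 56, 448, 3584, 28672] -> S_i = 7*8^i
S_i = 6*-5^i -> [6, -30, 150, -750, 3750]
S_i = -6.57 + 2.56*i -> [-6.57, -4.01, -1.45, 1.11, 3.67]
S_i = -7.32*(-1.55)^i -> [-7.32, 11.35, -17.59, 27.26, -42.25]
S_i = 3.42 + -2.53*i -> [3.42, 0.89, -1.64, -4.17, -6.7]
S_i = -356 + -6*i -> [-356, -362, -368, -374, -380]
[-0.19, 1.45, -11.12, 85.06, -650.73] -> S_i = -0.19*(-7.65)^i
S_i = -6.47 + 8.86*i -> [-6.47, 2.39, 11.25, 20.11, 28.97]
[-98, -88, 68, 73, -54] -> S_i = Random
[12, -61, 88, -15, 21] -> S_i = Random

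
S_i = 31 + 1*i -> [31, 32, 33, 34, 35]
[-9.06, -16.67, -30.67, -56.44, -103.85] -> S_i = -9.06*1.84^i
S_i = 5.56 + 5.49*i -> [5.56, 11.05, 16.54, 22.03, 27.52]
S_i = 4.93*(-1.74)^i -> [4.93, -8.58, 14.93, -25.97, 45.19]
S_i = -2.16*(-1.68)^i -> [-2.16, 3.63, -6.1, 10.24, -17.21]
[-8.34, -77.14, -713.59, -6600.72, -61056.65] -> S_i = -8.34*9.25^i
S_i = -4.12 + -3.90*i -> [-4.12, -8.02, -11.92, -15.82, -19.72]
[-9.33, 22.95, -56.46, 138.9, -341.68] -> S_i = -9.33*(-2.46)^i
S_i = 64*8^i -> [64, 512, 4096, 32768, 262144]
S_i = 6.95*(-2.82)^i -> [6.95, -19.6, 55.27, -155.86, 439.52]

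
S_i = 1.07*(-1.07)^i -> [1.07, -1.14, 1.23, -1.31, 1.4]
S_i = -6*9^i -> [-6, -54, -486, -4374, -39366]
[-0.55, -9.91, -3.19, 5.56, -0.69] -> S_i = Random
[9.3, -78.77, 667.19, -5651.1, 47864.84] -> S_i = 9.30*(-8.47)^i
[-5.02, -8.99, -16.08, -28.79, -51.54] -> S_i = -5.02*1.79^i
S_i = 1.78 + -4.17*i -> [1.78, -2.39, -6.56, -10.73, -14.9]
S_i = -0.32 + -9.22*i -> [-0.32, -9.54, -18.76, -27.98, -37.2]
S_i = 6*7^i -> [6, 42, 294, 2058, 14406]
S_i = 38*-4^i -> [38, -152, 608, -2432, 9728]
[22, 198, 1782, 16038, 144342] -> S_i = 22*9^i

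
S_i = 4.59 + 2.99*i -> [4.59, 7.58, 10.57, 13.56, 16.55]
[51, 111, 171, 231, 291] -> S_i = 51 + 60*i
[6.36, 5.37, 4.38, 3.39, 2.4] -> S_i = 6.36 + -0.99*i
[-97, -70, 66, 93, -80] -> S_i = Random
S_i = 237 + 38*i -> [237, 275, 313, 351, 389]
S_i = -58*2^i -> [-58, -116, -232, -464, -928]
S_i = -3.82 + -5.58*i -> [-3.82, -9.4, -14.98, -20.56, -26.14]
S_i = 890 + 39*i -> [890, 929, 968, 1007, 1046]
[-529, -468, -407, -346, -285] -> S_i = -529 + 61*i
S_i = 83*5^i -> [83, 415, 2075, 10375, 51875]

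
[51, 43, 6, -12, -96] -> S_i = Random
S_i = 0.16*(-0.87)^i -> [0.16, -0.14, 0.12, -0.11, 0.09]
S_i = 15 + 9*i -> [15, 24, 33, 42, 51]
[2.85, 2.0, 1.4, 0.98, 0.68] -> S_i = 2.85*0.70^i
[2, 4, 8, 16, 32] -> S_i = 2*2^i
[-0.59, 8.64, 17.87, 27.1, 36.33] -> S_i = -0.59 + 9.23*i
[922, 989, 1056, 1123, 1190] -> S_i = 922 + 67*i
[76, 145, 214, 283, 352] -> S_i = 76 + 69*i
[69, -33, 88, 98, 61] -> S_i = Random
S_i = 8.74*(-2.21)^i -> [8.74, -19.32, 42.69, -94.34, 208.49]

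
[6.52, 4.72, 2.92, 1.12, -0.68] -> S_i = 6.52 + -1.80*i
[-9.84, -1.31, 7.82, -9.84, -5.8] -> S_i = Random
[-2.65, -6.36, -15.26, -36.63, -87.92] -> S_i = -2.65*2.40^i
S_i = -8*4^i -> [-8, -32, -128, -512, -2048]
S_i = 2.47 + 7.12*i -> [2.47, 9.59, 16.71, 23.83, 30.95]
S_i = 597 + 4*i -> [597, 601, 605, 609, 613]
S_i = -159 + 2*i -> [-159, -157, -155, -153, -151]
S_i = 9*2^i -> [9, 18, 36, 72, 144]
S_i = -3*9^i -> [-3, -27, -243, -2187, -19683]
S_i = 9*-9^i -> [9, -81, 729, -6561, 59049]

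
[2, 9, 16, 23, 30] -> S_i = 2 + 7*i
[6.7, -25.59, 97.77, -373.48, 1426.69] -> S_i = 6.70*(-3.82)^i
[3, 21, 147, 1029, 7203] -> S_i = 3*7^i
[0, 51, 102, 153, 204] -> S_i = 0 + 51*i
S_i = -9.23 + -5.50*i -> [-9.23, -14.73, -20.23, -25.73, -31.23]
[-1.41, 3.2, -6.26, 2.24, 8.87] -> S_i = Random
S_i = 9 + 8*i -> [9, 17, 25, 33, 41]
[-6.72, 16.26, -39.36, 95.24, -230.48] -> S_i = -6.72*(-2.42)^i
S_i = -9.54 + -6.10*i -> [-9.54, -15.64, -21.74, -27.84, -33.94]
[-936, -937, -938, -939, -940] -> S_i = -936 + -1*i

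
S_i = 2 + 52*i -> [2, 54, 106, 158, 210]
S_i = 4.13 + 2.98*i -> [4.13, 7.11, 10.09, 13.07, 16.05]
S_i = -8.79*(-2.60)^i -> [-8.79, 22.85, -59.42, 154.49, -401.68]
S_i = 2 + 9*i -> [2, 11, 20, 29, 38]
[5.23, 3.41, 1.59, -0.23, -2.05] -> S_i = 5.23 + -1.82*i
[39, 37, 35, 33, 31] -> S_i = 39 + -2*i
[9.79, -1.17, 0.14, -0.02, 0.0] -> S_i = 9.79*(-0.12)^i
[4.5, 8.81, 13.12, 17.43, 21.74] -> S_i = 4.50 + 4.31*i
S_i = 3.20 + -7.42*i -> [3.2, -4.22, -11.64, -19.06, -26.48]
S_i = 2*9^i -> [2, 18, 162, 1458, 13122]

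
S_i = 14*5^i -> [14, 70, 350, 1750, 8750]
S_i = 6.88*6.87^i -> [6.88, 47.27, 324.71, 2230.79, 15325.53]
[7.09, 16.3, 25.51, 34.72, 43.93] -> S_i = 7.09 + 9.21*i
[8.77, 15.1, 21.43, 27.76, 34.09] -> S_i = 8.77 + 6.33*i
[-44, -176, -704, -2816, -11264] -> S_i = -44*4^i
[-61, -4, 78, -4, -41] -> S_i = Random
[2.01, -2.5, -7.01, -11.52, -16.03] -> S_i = 2.01 + -4.51*i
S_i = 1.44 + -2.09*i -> [1.44, -0.65, -2.74, -4.83, -6.92]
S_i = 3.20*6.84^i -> [3.2, 21.89, 149.71, 1024.04, 7004.46]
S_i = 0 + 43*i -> [0, 43, 86, 129, 172]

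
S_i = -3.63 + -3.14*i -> [-3.63, -6.77, -9.91, -13.05, -16.19]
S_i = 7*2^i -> [7, 14, 28, 56, 112]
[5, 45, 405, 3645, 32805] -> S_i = 5*9^i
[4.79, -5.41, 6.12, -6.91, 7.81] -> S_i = 4.79*(-1.13)^i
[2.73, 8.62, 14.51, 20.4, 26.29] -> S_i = 2.73 + 5.89*i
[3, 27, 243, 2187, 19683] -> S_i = 3*9^i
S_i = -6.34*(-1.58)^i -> [-6.34, 10.02, -15.83, 25.01, -39.51]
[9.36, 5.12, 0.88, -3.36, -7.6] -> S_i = 9.36 + -4.24*i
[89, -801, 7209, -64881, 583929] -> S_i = 89*-9^i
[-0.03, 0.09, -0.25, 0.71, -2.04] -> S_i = -0.03*(-2.87)^i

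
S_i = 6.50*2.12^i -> [6.5, 13.78, 29.21, 61.93, 131.3]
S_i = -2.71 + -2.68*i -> [-2.71, -5.39, -8.07, -10.75, -13.43]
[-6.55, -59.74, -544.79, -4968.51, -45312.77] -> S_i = -6.55*9.12^i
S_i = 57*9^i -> [57, 513, 4617, 41553, 373977]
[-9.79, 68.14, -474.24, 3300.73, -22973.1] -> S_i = -9.79*(-6.96)^i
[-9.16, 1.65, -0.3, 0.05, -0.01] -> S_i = -9.16*(-0.18)^i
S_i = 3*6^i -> [3, 18, 108, 648, 3888]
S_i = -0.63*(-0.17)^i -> [-0.63, 0.11, -0.02, 0.0, -0.0]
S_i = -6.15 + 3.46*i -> [-6.15, -2.69, 0.77, 4.23, 7.69]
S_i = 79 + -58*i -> [79, 21, -37, -95, -153]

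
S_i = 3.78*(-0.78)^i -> [3.78, -2.95, 2.3, -1.79, 1.4]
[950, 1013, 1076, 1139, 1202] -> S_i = 950 + 63*i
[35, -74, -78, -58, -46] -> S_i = Random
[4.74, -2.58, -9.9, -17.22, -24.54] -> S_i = 4.74 + -7.32*i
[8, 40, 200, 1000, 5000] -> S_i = 8*5^i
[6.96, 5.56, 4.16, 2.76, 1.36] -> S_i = 6.96 + -1.40*i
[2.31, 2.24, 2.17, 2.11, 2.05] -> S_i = 2.31*0.97^i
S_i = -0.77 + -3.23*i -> [-0.77, -4.0, -7.23, -10.46, -13.69]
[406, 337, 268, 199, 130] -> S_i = 406 + -69*i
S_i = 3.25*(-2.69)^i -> [3.25, -8.74, 23.52, -63.26, 170.17]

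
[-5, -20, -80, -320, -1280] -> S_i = -5*4^i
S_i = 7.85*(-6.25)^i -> [7.85, -49.06, 306.64, -1916.5, 11978.15]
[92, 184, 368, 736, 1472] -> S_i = 92*2^i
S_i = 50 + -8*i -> [50, 42, 34, 26, 18]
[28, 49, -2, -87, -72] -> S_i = Random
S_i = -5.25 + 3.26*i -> [-5.25, -1.99, 1.27, 4.53, 7.79]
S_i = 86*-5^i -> [86, -430, 2150, -10750, 53750]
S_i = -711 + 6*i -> [-711, -705, -699, -693, -687]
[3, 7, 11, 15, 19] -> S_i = 3 + 4*i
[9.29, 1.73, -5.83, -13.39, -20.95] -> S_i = 9.29 + -7.56*i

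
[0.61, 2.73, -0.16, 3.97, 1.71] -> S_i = Random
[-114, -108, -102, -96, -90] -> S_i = -114 + 6*i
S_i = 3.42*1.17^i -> [3.42, 4.0, 4.68, 5.48, 6.41]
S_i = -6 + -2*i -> [-6, -8, -10, -12, -14]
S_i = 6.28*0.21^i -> [6.28, 1.32, 0.28, 0.06, 0.01]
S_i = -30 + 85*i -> [-30, 55, 140, 225, 310]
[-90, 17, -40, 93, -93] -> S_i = Random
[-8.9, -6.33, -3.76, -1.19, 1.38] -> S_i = -8.90 + 2.57*i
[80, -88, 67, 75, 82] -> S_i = Random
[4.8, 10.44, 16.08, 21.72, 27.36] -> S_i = 4.80 + 5.64*i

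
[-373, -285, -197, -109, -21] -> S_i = -373 + 88*i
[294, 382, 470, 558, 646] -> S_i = 294 + 88*i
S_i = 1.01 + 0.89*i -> [1.01, 1.9, 2.79, 3.68, 4.57]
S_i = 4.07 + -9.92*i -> [4.07, -5.85, -15.77, -25.69, -35.61]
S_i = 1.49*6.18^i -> [1.49, 9.21, 56.91, 351.68, 2173.4]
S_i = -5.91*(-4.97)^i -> [-5.91, 29.37, -145.98, 725.53, -3605.89]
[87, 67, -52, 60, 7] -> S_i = Random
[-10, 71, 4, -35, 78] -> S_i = Random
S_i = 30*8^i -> [30, 240, 1920, 15360, 122880]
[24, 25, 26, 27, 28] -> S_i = 24 + 1*i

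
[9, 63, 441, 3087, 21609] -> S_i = 9*7^i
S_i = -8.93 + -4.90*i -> [-8.93, -13.83, -18.73, -23.63, -28.53]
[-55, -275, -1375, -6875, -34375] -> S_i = -55*5^i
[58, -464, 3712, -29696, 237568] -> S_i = 58*-8^i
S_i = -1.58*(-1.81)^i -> [-1.58, 2.86, -5.18, 9.37, -16.96]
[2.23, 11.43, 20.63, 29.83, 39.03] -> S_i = 2.23 + 9.20*i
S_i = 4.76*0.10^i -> [4.76, 0.48, 0.05, 0.0, 0.0]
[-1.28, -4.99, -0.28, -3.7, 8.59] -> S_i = Random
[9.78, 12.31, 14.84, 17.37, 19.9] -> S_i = 9.78 + 2.53*i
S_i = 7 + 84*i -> [7, 91, 175, 259, 343]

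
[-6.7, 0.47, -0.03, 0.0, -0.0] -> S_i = -6.70*(-0.07)^i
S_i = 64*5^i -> [64, 320, 1600, 8000, 40000]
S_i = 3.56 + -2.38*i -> [3.56, 1.18, -1.2, -3.58, -5.96]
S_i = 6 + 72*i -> [6, 78, 150, 222, 294]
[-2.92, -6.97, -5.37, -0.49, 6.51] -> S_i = Random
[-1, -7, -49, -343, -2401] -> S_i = -1*7^i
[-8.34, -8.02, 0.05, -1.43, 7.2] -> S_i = Random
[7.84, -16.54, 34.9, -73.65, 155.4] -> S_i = 7.84*(-2.11)^i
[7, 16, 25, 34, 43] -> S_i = 7 + 9*i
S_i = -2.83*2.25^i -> [-2.83, -6.37, -14.33, -32.24, -72.53]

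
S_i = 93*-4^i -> [93, -372, 1488, -5952, 23808]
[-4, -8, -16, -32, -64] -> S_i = -4*2^i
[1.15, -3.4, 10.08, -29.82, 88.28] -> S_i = 1.15*(-2.96)^i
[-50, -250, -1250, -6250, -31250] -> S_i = -50*5^i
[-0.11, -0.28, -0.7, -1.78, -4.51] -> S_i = -0.11*2.53^i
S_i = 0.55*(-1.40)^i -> [0.55, -0.77, 1.08, -1.51, 2.11]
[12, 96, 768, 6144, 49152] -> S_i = 12*8^i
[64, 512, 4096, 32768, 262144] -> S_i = 64*8^i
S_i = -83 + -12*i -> [-83, -95, -107, -119, -131]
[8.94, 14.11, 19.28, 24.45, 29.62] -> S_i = 8.94 + 5.17*i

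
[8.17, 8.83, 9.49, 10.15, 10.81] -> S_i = 8.17 + 0.66*i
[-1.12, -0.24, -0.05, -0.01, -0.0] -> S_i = -1.12*0.21^i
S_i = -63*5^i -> [-63, -315, -1575, -7875, -39375]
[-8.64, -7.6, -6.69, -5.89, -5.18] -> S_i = -8.64*0.88^i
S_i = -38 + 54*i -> [-38, 16, 70, 124, 178]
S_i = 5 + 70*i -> [5, 75, 145, 215, 285]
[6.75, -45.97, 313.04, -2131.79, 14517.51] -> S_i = 6.75*(-6.81)^i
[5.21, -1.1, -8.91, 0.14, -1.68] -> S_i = Random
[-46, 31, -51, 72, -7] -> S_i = Random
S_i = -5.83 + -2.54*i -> [-5.83, -8.37, -10.91, -13.45, -15.99]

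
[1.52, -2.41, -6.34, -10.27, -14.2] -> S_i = 1.52 + -3.93*i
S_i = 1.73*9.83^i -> [1.73, 17.01, 167.17, 1643.26, 16153.26]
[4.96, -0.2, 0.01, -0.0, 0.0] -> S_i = 4.96*(-0.04)^i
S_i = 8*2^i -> [8, 16, 32, 64, 128]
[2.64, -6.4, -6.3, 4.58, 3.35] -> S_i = Random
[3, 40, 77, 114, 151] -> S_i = 3 + 37*i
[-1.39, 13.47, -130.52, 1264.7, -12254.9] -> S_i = -1.39*(-9.69)^i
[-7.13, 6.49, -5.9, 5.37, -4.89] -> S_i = -7.13*(-0.91)^i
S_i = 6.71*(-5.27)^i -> [6.71, -35.36, 186.36, -982.1, 5175.65]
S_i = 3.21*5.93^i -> [3.21, 19.04, 112.88, 669.37, 3969.39]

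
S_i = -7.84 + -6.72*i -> [-7.84, -14.56, -21.28, -28.0, -34.72]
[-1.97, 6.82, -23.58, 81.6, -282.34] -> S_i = -1.97*(-3.46)^i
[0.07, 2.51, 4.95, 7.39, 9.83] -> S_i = 0.07 + 2.44*i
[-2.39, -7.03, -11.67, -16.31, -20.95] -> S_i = -2.39 + -4.64*i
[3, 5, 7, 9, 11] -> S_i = 3 + 2*i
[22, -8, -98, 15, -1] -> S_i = Random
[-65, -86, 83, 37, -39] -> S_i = Random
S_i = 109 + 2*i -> [109, 111, 113, 115, 117]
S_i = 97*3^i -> [97, 291, 873, 2619, 7857]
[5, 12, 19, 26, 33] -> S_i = 5 + 7*i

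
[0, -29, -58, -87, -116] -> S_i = 0 + -29*i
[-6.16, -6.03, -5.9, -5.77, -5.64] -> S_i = -6.16 + 0.13*i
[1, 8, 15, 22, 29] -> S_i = 1 + 7*i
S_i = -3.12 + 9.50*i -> [-3.12, 6.38, 15.88, 25.38, 34.88]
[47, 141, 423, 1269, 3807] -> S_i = 47*3^i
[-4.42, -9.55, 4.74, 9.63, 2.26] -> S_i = Random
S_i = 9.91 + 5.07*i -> [9.91, 14.98, 20.05, 25.12, 30.19]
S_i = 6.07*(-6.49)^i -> [6.07, -39.39, 255.67, -1659.29, 10768.8]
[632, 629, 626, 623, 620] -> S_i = 632 + -3*i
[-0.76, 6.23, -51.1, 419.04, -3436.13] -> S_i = -0.76*(-8.20)^i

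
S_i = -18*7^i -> [-18, -126, -882, -6174, -43218]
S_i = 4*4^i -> [4, 16, 64, 256, 1024]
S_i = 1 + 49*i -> [1, 50, 99, 148, 197]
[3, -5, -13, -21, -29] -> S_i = 3 + -8*i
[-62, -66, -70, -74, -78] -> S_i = -62 + -4*i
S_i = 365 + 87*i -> [365, 452, 539, 626, 713]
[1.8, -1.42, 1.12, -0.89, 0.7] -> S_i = 1.80*(-0.79)^i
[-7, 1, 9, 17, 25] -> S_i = -7 + 8*i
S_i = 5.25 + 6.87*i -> [5.25, 12.12, 18.99, 25.86, 32.73]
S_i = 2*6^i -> [2, 12, 72, 432, 2592]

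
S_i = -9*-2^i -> [-9, 18, -36, 72, -144]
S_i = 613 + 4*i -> [613, 617, 621, 625, 629]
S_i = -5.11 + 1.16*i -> [-5.11, -3.95, -2.79, -1.63, -0.47]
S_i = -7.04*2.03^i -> [-7.04, -14.29, -29.01, -58.89, -119.55]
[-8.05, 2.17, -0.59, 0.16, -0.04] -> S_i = -8.05*(-0.27)^i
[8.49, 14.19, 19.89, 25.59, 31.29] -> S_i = 8.49 + 5.70*i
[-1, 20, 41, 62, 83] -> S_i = -1 + 21*i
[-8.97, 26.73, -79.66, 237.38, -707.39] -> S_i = -8.97*(-2.98)^i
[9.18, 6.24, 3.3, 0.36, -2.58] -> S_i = 9.18 + -2.94*i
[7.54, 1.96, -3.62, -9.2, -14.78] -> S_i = 7.54 + -5.58*i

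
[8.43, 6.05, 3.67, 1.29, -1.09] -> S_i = 8.43 + -2.38*i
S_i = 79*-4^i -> [79, -316, 1264, -5056, 20224]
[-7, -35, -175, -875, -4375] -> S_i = -7*5^i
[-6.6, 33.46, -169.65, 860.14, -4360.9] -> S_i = -6.60*(-5.07)^i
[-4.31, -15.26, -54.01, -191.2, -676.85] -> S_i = -4.31*3.54^i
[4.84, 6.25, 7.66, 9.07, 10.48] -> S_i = 4.84 + 1.41*i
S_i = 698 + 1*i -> [698, 699, 700, 701, 702]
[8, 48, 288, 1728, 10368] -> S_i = 8*6^i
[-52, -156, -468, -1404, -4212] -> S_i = -52*3^i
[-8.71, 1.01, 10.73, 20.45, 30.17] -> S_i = -8.71 + 9.72*i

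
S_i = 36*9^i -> [36, 324, 2916, 26244, 236196]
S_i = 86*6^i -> [86, 516, 3096, 18576, 111456]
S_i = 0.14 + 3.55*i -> [0.14, 3.69, 7.24, 10.79, 14.34]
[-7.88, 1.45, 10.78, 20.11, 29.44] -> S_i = -7.88 + 9.33*i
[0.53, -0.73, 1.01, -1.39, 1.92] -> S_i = 0.53*(-1.38)^i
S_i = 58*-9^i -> [58, -522, 4698, -42282, 380538]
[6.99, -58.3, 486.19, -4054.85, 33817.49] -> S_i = 6.99*(-8.34)^i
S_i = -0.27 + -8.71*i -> [-0.27, -8.98, -17.69, -26.4, -35.11]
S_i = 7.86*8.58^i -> [7.86, 67.44, 578.62, 4964.6, 42596.28]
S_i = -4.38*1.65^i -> [-4.38, -7.23, -11.92, -19.68, -32.46]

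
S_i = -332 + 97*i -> [-332, -235, -138, -41, 56]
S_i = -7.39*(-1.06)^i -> [-7.39, 7.83, -8.3, 8.8, -9.33]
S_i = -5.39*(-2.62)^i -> [-5.39, 14.12, -37.0, 96.94, -253.98]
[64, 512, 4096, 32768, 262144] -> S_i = 64*8^i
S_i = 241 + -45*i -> [241, 196, 151, 106, 61]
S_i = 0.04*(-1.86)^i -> [0.04, -0.07, 0.14, -0.26, 0.48]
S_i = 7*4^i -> [7, 28, 112, 448, 1792]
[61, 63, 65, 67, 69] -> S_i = 61 + 2*i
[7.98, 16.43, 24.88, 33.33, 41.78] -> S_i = 7.98 + 8.45*i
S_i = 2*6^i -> [2, 12, 72, 432, 2592]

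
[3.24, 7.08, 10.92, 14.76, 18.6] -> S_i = 3.24 + 3.84*i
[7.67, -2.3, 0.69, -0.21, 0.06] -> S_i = 7.67*(-0.30)^i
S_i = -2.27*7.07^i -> [-2.27, -16.05, -113.47, -802.2, -5671.57]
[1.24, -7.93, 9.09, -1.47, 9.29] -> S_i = Random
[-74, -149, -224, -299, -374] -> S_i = -74 + -75*i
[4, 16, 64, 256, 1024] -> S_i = 4*4^i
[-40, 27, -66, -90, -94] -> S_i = Random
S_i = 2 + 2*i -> [2, 4, 6, 8, 10]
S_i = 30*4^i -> [30, 120, 480, 1920, 7680]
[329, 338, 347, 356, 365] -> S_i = 329 + 9*i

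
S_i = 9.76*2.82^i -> [9.76, 27.52, 77.62, 218.88, 617.23]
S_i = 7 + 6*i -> [7, 13, 19, 25, 31]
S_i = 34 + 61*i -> [34, 95, 156, 217, 278]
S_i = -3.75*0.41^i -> [-3.75, -1.54, -0.63, -0.26, -0.11]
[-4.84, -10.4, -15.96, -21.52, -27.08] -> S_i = -4.84 + -5.56*i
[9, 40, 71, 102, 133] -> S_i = 9 + 31*i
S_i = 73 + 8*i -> [73, 81, 89, 97, 105]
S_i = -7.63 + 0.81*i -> [-7.63, -6.82, -6.01, -5.2, -4.39]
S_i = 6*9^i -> [6, 54, 486, 4374, 39366]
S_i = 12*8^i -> [12, 96, 768, 6144, 49152]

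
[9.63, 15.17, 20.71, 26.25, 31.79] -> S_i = 9.63 + 5.54*i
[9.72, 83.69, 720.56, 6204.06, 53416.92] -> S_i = 9.72*8.61^i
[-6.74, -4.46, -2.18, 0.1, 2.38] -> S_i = -6.74 + 2.28*i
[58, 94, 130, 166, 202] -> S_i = 58 + 36*i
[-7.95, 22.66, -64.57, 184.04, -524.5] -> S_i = -7.95*(-2.85)^i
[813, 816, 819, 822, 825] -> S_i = 813 + 3*i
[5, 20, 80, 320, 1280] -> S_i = 5*4^i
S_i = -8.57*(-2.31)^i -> [-8.57, 19.8, -45.73, 105.64, -244.02]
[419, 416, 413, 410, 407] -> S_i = 419 + -3*i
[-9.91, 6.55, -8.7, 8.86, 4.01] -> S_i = Random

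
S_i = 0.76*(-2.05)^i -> [0.76, -1.56, 3.19, -6.55, 13.42]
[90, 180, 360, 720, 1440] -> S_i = 90*2^i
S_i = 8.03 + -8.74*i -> [8.03, -0.71, -9.45, -18.19, -26.93]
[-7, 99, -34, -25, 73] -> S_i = Random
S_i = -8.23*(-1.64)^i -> [-8.23, 13.5, -22.14, 36.3, -59.54]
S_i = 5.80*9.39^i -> [5.8, 54.46, 511.4, 4802.03, 45091.05]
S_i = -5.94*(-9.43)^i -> [-5.94, 56.01, -528.21, 4981.06, -46971.37]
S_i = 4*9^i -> [4, 36, 324, 2916, 26244]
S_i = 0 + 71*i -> [0, 71, 142, 213, 284]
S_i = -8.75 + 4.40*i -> [-8.75, -4.35, 0.05, 4.45, 8.85]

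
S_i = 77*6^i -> [77, 462, 2772, 16632, 99792]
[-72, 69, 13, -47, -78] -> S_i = Random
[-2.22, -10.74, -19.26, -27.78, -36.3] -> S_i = -2.22 + -8.52*i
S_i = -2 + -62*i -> [-2, -64, -126, -188, -250]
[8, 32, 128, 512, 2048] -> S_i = 8*4^i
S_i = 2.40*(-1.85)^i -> [2.4, -4.44, 8.21, -15.2, 28.11]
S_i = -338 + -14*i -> [-338, -352, -366, -380, -394]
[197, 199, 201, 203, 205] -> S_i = 197 + 2*i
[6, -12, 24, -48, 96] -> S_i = 6*-2^i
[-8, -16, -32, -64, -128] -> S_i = -8*2^i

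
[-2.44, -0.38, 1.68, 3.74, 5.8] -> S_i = -2.44 + 2.06*i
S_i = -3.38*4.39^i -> [-3.38, -14.84, -65.14, -285.96, -1255.38]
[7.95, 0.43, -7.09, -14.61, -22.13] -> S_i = 7.95 + -7.52*i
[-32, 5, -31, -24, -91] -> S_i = Random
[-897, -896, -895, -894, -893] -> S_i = -897 + 1*i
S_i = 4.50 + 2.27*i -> [4.5, 6.77, 9.04, 11.31, 13.58]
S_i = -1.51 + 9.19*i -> [-1.51, 7.68, 16.87, 26.06, 35.25]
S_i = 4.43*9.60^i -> [4.43, 42.53, 408.27, 3919.38, 37626.05]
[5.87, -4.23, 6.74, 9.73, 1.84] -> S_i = Random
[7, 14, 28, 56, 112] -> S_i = 7*2^i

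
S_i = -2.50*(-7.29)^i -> [-2.5, 18.23, -132.86, 968.55, -7060.74]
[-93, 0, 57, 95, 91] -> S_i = Random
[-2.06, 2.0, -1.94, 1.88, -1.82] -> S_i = -2.06*(-0.97)^i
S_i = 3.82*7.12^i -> [3.82, 27.2, 193.65, 1378.81, 9817.1]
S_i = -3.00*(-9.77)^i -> [-3.0, 29.31, -286.36, 2797.72, -27333.77]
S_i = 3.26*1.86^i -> [3.26, 6.06, 11.28, 20.98, 39.02]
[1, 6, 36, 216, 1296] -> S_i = 1*6^i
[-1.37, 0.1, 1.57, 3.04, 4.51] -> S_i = -1.37 + 1.47*i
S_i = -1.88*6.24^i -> [-1.88, -11.73, -73.2, -456.78, -2850.34]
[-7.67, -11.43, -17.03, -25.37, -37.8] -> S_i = -7.67*1.49^i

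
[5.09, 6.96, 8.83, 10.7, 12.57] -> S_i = 5.09 + 1.87*i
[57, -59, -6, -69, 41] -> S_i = Random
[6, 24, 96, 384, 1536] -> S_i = 6*4^i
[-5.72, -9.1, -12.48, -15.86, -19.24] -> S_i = -5.72 + -3.38*i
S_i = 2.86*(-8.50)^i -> [2.86, -24.31, 206.64, -1756.4, 14929.38]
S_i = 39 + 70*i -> [39, 109, 179, 249, 319]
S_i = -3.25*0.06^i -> [-3.25, -0.2, -0.01, -0.0, -0.0]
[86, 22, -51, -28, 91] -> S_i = Random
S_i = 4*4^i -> [4, 16, 64, 256, 1024]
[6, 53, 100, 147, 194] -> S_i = 6 + 47*i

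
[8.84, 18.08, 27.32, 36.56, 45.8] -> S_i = 8.84 + 9.24*i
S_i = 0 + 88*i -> [0, 88, 176, 264, 352]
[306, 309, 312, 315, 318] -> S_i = 306 + 3*i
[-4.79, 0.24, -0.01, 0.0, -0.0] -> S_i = -4.79*(-0.05)^i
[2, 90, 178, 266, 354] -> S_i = 2 + 88*i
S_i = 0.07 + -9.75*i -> [0.07, -9.68, -19.43, -29.18, -38.93]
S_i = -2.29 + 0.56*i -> [-2.29, -1.73, -1.17, -0.61, -0.05]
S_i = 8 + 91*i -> [8, 99, 190, 281, 372]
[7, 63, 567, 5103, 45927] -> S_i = 7*9^i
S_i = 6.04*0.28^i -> [6.04, 1.69, 0.47, 0.13, 0.04]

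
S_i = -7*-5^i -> [-7, 35, -175, 875, -4375]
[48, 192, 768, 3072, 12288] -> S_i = 48*4^i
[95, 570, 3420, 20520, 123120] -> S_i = 95*6^i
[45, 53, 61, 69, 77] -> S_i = 45 + 8*i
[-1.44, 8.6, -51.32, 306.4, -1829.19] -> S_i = -1.44*(-5.97)^i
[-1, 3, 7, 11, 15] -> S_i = -1 + 4*i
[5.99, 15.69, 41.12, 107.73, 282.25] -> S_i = 5.99*2.62^i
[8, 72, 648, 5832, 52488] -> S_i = 8*9^i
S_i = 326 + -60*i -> [326, 266, 206, 146, 86]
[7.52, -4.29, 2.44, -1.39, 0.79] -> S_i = 7.52*(-0.57)^i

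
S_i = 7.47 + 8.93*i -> [7.47, 16.4, 25.33, 34.26, 43.19]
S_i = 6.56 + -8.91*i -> [6.56, -2.35, -11.26, -20.17, -29.08]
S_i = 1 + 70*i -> [1, 71, 141, 211, 281]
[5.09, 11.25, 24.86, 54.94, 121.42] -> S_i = 5.09*2.21^i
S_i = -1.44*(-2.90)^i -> [-1.44, 4.18, -12.11, 35.12, -101.85]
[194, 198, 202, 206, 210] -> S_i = 194 + 4*i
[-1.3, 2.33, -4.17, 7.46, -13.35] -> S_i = -1.30*(-1.79)^i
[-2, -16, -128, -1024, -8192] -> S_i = -2*8^i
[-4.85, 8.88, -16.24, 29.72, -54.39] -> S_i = -4.85*(-1.83)^i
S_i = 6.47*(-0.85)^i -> [6.47, -5.5, 4.67, -3.97, 3.38]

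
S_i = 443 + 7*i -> [443, 450, 457, 464, 471]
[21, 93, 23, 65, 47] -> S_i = Random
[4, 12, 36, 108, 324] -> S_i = 4*3^i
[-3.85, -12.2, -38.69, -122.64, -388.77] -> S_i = -3.85*3.17^i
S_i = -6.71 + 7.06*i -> [-6.71, 0.35, 7.41, 14.47, 21.53]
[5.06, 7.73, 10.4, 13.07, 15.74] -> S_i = 5.06 + 2.67*i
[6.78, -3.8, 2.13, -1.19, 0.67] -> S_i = 6.78*(-0.56)^i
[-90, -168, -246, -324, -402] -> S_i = -90 + -78*i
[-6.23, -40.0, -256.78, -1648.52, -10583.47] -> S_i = -6.23*6.42^i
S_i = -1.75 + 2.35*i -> [-1.75, 0.6, 2.95, 5.3, 7.65]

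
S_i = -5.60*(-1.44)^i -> [-5.6, 8.06, -11.61, 16.72, -24.08]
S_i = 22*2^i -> [22, 44, 88, 176, 352]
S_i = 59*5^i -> [59, 295, 1475, 7375, 36875]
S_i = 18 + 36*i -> [18, 54, 90, 126, 162]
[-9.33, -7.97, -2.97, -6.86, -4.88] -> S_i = Random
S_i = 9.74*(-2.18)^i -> [9.74, -21.23, 46.29, -100.91, 219.98]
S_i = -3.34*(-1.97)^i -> [-3.34, 6.58, -12.96, 25.54, -50.31]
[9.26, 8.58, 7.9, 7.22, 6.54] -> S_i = 9.26 + -0.68*i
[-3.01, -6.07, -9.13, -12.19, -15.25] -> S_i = -3.01 + -3.06*i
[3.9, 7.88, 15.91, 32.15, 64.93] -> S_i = 3.90*2.02^i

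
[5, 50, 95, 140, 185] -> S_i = 5 + 45*i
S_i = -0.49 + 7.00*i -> [-0.49, 6.51, 13.51, 20.51, 27.51]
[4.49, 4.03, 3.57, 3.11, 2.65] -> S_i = 4.49 + -0.46*i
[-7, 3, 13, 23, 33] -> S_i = -7 + 10*i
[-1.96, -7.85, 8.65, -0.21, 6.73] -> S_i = Random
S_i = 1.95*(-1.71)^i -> [1.95, -3.33, 5.7, -9.75, 16.67]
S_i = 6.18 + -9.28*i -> [6.18, -3.1, -12.38, -21.66, -30.94]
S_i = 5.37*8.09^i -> [5.37, 43.44, 351.46, 2843.28, 23002.15]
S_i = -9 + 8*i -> [-9, -1, 7, 15, 23]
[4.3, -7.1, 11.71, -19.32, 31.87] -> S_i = 4.30*(-1.65)^i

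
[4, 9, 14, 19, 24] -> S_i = 4 + 5*i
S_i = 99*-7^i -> [99, -693, 4851, -33957, 237699]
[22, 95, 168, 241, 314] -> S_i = 22 + 73*i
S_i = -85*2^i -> [-85, -170, -340, -680, -1360]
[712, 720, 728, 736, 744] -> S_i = 712 + 8*i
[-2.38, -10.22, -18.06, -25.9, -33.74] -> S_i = -2.38 + -7.84*i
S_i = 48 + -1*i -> [48, 47, 46, 45, 44]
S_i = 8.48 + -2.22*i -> [8.48, 6.26, 4.04, 1.82, -0.4]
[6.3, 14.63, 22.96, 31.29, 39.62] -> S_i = 6.30 + 8.33*i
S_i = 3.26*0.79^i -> [3.26, 2.58, 2.03, 1.61, 1.27]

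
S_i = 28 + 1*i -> [28, 29, 30, 31, 32]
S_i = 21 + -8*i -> [21, 13, 5, -3, -11]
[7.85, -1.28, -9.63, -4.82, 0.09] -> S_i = Random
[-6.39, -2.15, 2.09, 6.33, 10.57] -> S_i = -6.39 + 4.24*i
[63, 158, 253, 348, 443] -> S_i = 63 + 95*i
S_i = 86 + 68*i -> [86, 154, 222, 290, 358]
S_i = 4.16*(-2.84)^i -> [4.16, -11.81, 33.55, -95.29, 270.62]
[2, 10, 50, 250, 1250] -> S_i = 2*5^i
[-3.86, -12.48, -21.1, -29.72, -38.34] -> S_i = -3.86 + -8.62*i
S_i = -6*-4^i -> [-6, 24, -96, 384, -1536]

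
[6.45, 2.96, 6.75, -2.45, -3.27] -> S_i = Random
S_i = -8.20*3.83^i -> [-8.2, -31.41, -120.28, -460.69, -1764.45]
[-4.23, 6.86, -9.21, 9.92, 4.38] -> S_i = Random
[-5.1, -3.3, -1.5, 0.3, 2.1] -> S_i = -5.10 + 1.80*i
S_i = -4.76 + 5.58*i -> [-4.76, 0.82, 6.4, 11.98, 17.56]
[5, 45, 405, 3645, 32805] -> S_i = 5*9^i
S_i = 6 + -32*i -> [6, -26, -58, -90, -122]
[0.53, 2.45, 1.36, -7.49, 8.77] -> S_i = Random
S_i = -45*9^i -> [-45, -405, -3645, -32805, -295245]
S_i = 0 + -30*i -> [0, -30, -60, -90, -120]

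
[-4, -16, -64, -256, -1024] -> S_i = -4*4^i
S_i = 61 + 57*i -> [61, 118, 175, 232, 289]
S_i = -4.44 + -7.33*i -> [-4.44, -11.77, -19.1, -26.43, -33.76]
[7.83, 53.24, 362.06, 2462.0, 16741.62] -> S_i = 7.83*6.80^i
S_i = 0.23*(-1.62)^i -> [0.23, -0.37, 0.6, -0.98, 1.58]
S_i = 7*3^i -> [7, 21, 63, 189, 567]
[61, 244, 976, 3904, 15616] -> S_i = 61*4^i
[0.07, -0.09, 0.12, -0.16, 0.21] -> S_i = 0.07*(-1.32)^i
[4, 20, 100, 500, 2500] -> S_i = 4*5^i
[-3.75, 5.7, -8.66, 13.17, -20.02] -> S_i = -3.75*(-1.52)^i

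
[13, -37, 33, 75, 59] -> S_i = Random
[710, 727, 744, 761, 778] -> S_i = 710 + 17*i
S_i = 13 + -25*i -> [13, -12, -37, -62, -87]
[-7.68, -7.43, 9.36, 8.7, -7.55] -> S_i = Random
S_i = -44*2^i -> [-44, -88, -176, -352, -704]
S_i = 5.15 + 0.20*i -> [5.15, 5.35, 5.55, 5.75, 5.95]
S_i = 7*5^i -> [7, 35, 175, 875, 4375]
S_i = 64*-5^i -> [64, -320, 1600, -8000, 40000]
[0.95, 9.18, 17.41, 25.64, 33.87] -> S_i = 0.95 + 8.23*i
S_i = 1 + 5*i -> [1, 6, 11, 16, 21]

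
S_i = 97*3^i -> [97, 291, 873, 2619, 7857]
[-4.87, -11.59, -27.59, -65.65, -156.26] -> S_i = -4.87*2.38^i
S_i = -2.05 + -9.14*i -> [-2.05, -11.19, -20.33, -29.47, -38.61]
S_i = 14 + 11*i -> [14, 25, 36, 47, 58]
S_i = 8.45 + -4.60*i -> [8.45, 3.85, -0.75, -5.35, -9.95]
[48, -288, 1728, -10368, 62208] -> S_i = 48*-6^i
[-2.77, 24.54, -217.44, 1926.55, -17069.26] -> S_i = -2.77*(-8.86)^i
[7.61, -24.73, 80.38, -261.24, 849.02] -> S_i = 7.61*(-3.25)^i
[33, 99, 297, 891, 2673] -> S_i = 33*3^i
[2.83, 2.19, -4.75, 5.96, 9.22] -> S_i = Random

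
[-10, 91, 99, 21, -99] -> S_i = Random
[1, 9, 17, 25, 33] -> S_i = 1 + 8*i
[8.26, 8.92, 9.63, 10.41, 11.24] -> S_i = 8.26*1.08^i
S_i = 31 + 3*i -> [31, 34, 37, 40, 43]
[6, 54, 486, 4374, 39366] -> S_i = 6*9^i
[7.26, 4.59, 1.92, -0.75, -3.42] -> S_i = 7.26 + -2.67*i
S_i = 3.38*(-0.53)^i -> [3.38, -1.79, 0.95, -0.5, 0.27]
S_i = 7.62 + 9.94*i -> [7.62, 17.56, 27.5, 37.44, 47.38]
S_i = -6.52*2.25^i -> [-6.52, -14.67, -33.01, -74.27, -167.1]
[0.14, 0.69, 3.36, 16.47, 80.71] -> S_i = 0.14*4.90^i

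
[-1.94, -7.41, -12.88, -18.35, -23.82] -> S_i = -1.94 + -5.47*i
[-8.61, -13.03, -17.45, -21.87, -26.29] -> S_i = -8.61 + -4.42*i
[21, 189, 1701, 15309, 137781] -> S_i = 21*9^i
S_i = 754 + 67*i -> [754, 821, 888, 955, 1022]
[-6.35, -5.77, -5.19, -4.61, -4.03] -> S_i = -6.35 + 0.58*i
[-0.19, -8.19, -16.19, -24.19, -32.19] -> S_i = -0.19 + -8.00*i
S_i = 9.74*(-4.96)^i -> [9.74, -48.31, 239.62, -1188.51, 5895.03]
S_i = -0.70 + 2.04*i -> [-0.7, 1.34, 3.38, 5.42, 7.46]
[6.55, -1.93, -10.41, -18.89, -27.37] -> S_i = 6.55 + -8.48*i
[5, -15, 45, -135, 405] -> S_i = 5*-3^i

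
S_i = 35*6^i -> [35, 210, 1260, 7560, 45360]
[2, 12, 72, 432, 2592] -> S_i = 2*6^i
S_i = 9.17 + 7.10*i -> [9.17, 16.27, 23.37, 30.47, 37.57]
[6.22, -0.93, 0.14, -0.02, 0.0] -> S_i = 6.22*(-0.15)^i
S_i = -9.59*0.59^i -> [-9.59, -5.66, -3.34, -1.97, -1.16]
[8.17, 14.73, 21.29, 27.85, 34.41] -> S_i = 8.17 + 6.56*i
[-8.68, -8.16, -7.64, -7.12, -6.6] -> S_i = -8.68 + 0.52*i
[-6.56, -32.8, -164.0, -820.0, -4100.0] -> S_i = -6.56*5.00^i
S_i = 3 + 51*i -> [3, 54, 105, 156, 207]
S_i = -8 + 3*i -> [-8, -5, -2, 1, 4]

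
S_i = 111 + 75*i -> [111, 186, 261, 336, 411]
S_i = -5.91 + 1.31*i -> [-5.91, -4.6, -3.29, -1.98, -0.67]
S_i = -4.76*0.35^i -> [-4.76, -1.67, -0.58, -0.2, -0.07]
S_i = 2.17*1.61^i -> [2.17, 3.49, 5.62, 9.06, 14.58]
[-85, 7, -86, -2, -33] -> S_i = Random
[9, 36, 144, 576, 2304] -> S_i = 9*4^i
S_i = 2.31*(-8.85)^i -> [2.31, -20.44, 180.92, -1601.19, 14170.5]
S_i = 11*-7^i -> [11, -77, 539, -3773, 26411]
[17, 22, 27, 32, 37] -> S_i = 17 + 5*i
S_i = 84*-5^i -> [84, -420, 2100, -10500, 52500]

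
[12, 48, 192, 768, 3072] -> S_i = 12*4^i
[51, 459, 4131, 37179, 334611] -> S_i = 51*9^i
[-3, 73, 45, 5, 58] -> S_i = Random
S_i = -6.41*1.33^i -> [-6.41, -8.53, -11.34, -15.08, -20.06]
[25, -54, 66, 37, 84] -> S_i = Random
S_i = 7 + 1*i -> [7, 8, 9, 10, 11]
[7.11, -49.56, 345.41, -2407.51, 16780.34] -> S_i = 7.11*(-6.97)^i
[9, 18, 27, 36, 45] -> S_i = 9 + 9*i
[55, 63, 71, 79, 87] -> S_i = 55 + 8*i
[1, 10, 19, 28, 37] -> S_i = 1 + 9*i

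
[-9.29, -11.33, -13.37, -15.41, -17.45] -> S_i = -9.29 + -2.04*i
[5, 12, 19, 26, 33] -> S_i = 5 + 7*i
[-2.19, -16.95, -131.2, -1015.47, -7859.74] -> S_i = -2.19*7.74^i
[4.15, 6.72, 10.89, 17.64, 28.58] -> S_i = 4.15*1.62^i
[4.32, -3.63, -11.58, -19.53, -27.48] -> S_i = 4.32 + -7.95*i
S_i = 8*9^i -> [8, 72, 648, 5832, 52488]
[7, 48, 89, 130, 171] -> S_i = 7 + 41*i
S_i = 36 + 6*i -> [36, 42, 48, 54, 60]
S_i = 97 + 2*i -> [97, 99, 101, 103, 105]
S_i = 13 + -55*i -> [13, -42, -97, -152, -207]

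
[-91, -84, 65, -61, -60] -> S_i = Random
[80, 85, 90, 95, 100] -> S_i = 80 + 5*i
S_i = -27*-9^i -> [-27, 243, -2187, 19683, -177147]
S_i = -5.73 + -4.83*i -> [-5.73, -10.56, -15.39, -20.22, -25.05]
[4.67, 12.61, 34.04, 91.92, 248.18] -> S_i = 4.67*2.70^i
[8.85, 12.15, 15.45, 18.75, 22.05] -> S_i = 8.85 + 3.30*i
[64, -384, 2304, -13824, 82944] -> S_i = 64*-6^i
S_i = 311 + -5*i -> [311, 306, 301, 296, 291]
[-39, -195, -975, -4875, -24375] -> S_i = -39*5^i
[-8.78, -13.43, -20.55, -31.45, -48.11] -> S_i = -8.78*1.53^i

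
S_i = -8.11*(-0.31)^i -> [-8.11, 2.51, -0.78, 0.24, -0.07]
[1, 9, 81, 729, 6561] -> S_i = 1*9^i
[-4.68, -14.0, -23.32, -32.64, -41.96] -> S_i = -4.68 + -9.32*i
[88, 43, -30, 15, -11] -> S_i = Random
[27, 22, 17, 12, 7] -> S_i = 27 + -5*i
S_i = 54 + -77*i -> [54, -23, -100, -177, -254]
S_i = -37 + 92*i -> [-37, 55, 147, 239, 331]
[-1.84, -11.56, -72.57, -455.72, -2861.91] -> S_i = -1.84*6.28^i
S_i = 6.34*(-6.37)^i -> [6.34, -40.39, 257.26, -1638.73, 10438.71]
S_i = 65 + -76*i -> [65, -11, -87, -163, -239]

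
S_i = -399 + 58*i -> [-399, -341, -283, -225, -167]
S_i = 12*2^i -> [12, 24, 48, 96, 192]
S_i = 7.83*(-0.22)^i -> [7.83, -1.72, 0.38, -0.08, 0.02]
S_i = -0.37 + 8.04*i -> [-0.37, 7.67, 15.71, 23.75, 31.79]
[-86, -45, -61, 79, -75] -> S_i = Random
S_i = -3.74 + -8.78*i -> [-3.74, -12.52, -21.3, -30.08, -38.86]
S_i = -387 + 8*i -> [-387, -379, -371, -363, -355]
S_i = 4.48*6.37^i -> [4.48, 28.54, 181.78, 1157.97, 7376.25]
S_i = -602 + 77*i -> [-602, -525, -448, -371, -294]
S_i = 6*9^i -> [6, 54, 486, 4374, 39366]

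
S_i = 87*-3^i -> [87, -261, 783, -2349, 7047]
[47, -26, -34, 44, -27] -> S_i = Random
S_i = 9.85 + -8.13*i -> [9.85, 1.72, -6.41, -14.54, -22.67]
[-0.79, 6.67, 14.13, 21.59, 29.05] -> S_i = -0.79 + 7.46*i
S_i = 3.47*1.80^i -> [3.47, 6.25, 11.24, 20.24, 36.43]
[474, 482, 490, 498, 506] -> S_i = 474 + 8*i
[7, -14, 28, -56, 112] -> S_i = 7*-2^i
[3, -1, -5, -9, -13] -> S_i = 3 + -4*i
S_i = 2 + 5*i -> [2, 7, 12, 17, 22]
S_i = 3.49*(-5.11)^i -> [3.49, -17.83, 91.13, -465.68, 2379.63]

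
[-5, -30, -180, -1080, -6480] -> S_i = -5*6^i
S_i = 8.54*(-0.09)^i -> [8.54, -0.77, 0.07, -0.01, 0.0]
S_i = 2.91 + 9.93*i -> [2.91, 12.84, 22.77, 32.7, 42.63]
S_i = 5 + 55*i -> [5, 60, 115, 170, 225]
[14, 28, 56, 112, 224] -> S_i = 14*2^i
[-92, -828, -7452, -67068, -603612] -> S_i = -92*9^i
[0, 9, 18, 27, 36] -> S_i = 0 + 9*i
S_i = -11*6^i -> [-11, -66, -396, -2376, -14256]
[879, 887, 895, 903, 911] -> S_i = 879 + 8*i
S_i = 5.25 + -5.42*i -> [5.25, -0.17, -5.59, -11.01, -16.43]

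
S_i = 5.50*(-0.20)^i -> [5.5, -1.1, 0.22, -0.04, 0.01]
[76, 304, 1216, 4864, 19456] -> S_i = 76*4^i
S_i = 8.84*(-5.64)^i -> [8.84, -49.86, 281.2, -1585.95, 8944.76]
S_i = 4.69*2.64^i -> [4.69, 12.38, 32.69, 86.29, 227.82]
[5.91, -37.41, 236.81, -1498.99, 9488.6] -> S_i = 5.91*(-6.33)^i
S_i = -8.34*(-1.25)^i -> [-8.34, 10.42, -13.03, 16.29, -20.36]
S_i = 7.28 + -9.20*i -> [7.28, -1.92, -11.12, -20.32, -29.52]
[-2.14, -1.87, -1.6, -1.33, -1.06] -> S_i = -2.14 + 0.27*i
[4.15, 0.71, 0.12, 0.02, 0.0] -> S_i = 4.15*0.17^i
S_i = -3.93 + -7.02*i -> [-3.93, -10.95, -17.97, -24.99, -32.01]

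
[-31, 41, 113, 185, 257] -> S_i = -31 + 72*i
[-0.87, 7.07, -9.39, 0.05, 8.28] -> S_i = Random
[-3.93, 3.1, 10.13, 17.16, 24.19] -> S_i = -3.93 + 7.03*i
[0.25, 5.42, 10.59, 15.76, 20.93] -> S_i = 0.25 + 5.17*i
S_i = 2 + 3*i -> [2, 5, 8, 11, 14]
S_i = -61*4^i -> [-61, -244, -976, -3904, -15616]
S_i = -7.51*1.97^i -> [-7.51, -14.79, -29.15, -57.42, -113.11]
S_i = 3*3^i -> [3, 9, 27, 81, 243]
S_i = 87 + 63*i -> [87, 150, 213, 276, 339]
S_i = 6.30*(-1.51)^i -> [6.3, -9.51, 14.36, -21.69, 32.75]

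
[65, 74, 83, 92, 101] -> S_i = 65 + 9*i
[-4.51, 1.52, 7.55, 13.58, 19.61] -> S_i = -4.51 + 6.03*i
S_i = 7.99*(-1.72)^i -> [7.99, -13.74, 23.64, -40.66, 69.93]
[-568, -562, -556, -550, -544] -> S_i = -568 + 6*i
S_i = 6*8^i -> [6, 48, 384, 3072, 24576]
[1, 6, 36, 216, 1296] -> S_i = 1*6^i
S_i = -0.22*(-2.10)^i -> [-0.22, 0.46, -0.97, 2.04, -4.28]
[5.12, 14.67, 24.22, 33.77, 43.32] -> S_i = 5.12 + 9.55*i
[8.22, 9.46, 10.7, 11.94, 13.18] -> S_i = 8.22 + 1.24*i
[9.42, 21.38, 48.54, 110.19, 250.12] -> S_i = 9.42*2.27^i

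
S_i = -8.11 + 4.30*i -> [-8.11, -3.81, 0.49, 4.79, 9.09]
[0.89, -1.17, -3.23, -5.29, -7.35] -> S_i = 0.89 + -2.06*i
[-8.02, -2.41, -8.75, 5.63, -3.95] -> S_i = Random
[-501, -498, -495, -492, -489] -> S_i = -501 + 3*i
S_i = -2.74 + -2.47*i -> [-2.74, -5.21, -7.68, -10.15, -12.62]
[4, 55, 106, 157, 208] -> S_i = 4 + 51*i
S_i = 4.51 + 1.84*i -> [4.51, 6.35, 8.19, 10.03, 11.87]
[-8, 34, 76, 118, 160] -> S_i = -8 + 42*i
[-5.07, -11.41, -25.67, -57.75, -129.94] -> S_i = -5.07*2.25^i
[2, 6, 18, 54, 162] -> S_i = 2*3^i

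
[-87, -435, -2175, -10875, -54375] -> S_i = -87*5^i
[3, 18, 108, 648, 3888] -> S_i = 3*6^i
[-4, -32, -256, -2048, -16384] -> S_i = -4*8^i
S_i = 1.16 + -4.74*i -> [1.16, -3.58, -8.32, -13.06, -17.8]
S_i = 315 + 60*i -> [315, 375, 435, 495, 555]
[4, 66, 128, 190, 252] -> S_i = 4 + 62*i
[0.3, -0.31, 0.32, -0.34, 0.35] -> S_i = 0.30*(-1.04)^i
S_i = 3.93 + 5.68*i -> [3.93, 9.61, 15.29, 20.97, 26.65]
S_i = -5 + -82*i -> [-5, -87, -169, -251, -333]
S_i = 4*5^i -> [4, 20, 100, 500, 2500]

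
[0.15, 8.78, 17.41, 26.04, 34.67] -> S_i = 0.15 + 8.63*i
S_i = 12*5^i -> [12, 60, 300, 1500, 7500]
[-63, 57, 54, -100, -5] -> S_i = Random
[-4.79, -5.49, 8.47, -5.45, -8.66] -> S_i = Random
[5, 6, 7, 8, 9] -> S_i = 5 + 1*i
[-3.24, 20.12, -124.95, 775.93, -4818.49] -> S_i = -3.24*(-6.21)^i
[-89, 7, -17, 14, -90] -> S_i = Random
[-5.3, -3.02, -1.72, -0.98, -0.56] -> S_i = -5.30*0.57^i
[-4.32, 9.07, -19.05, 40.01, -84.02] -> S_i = -4.32*(-2.10)^i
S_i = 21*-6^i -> [21, -126, 756, -4536, 27216]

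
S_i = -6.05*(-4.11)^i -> [-6.05, 24.87, -102.2, 420.03, -1726.33]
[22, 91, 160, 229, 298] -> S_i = 22 + 69*i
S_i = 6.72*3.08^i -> [6.72, 20.7, 63.75, 196.35, 604.74]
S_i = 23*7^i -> [23, 161, 1127, 7889, 55223]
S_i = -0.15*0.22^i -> [-0.15, -0.03, -0.01, -0.0, -0.0]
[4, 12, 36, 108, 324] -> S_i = 4*3^i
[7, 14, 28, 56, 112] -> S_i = 7*2^i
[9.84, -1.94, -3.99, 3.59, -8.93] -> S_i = Random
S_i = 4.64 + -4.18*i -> [4.64, 0.46, -3.72, -7.9, -12.08]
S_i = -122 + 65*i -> [-122, -57, 8, 73, 138]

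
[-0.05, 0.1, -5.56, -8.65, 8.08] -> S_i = Random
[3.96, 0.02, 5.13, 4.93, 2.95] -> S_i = Random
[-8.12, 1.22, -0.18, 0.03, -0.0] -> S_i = -8.12*(-0.15)^i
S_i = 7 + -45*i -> [7, -38, -83, -128, -173]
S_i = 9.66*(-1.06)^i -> [9.66, -10.24, 10.85, -11.51, 12.2]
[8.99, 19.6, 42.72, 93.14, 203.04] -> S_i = 8.99*2.18^i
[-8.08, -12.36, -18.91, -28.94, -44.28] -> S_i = -8.08*1.53^i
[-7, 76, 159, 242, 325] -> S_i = -7 + 83*i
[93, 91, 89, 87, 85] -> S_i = 93 + -2*i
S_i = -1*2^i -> [-1, -2, -4, -8, -16]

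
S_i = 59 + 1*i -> [59, 60, 61, 62, 63]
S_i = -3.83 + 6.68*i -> [-3.83, 2.85, 9.53, 16.21, 22.89]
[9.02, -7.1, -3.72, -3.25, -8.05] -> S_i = Random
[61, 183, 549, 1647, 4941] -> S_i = 61*3^i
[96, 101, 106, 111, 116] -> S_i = 96 + 5*i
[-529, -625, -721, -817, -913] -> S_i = -529 + -96*i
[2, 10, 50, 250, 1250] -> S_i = 2*5^i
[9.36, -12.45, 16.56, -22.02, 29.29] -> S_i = 9.36*(-1.33)^i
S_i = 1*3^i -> [1, 3, 9, 27, 81]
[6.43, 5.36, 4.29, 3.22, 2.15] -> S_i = 6.43 + -1.07*i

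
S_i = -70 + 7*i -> [-70, -63, -56, -49, -42]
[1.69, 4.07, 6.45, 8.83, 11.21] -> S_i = 1.69 + 2.38*i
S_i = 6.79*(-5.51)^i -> [6.79, -37.41, 206.15, -1135.86, 6258.59]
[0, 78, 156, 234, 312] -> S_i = 0 + 78*i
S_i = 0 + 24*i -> [0, 24, 48, 72, 96]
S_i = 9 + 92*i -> [9, 101, 193, 285, 377]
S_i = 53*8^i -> [53, 424, 3392, 27136, 217088]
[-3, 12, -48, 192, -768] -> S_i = -3*-4^i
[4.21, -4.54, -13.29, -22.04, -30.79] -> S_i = 4.21 + -8.75*i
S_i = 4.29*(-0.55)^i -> [4.29, -2.36, 1.3, -0.71, 0.39]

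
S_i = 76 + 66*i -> [76, 142, 208, 274, 340]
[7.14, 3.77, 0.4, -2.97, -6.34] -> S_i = 7.14 + -3.37*i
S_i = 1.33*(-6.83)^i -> [1.33, -9.08, 62.04, -423.75, 2894.24]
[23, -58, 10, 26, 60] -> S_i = Random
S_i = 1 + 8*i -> [1, 9, 17, 25, 33]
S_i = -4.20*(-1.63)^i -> [-4.2, 6.85, -11.16, 18.19, -29.65]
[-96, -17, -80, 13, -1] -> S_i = Random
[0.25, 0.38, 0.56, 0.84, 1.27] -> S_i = 0.25*1.50^i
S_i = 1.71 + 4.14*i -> [1.71, 5.85, 9.99, 14.13, 18.27]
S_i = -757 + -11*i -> [-757, -768, -779, -790, -801]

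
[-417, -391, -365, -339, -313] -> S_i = -417 + 26*i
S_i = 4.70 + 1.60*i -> [4.7, 6.3, 7.9, 9.5, 11.1]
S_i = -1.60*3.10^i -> [-1.6, -4.96, -15.38, -47.67, -147.76]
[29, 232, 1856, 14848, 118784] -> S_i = 29*8^i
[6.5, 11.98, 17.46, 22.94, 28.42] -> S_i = 6.50 + 5.48*i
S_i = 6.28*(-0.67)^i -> [6.28, -4.21, 2.82, -1.89, 1.27]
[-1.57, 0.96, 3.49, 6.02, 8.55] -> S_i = -1.57 + 2.53*i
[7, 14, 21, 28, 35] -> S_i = 7 + 7*i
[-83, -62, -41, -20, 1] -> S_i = -83 + 21*i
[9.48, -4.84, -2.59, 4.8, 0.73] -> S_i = Random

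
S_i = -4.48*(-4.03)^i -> [-4.48, 18.05, -72.76, 293.22, -1181.68]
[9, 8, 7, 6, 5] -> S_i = 9 + -1*i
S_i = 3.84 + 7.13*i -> [3.84, 10.97, 18.1, 25.23, 32.36]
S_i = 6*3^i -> [6, 18, 54, 162, 486]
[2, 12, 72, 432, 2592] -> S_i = 2*6^i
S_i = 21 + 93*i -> [21, 114, 207, 300, 393]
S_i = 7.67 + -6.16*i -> [7.67, 1.51, -4.65, -10.81, -16.97]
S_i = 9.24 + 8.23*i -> [9.24, 17.47, 25.7, 33.93, 42.16]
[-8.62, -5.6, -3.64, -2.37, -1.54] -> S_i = -8.62*0.65^i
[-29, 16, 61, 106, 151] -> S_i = -29 + 45*i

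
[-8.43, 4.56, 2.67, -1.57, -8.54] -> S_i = Random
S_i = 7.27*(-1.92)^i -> [7.27, -13.96, 26.8, -51.46, 98.8]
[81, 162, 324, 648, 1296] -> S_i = 81*2^i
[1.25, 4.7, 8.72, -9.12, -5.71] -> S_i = Random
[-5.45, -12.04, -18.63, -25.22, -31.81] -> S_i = -5.45 + -6.59*i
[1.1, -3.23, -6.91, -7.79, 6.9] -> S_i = Random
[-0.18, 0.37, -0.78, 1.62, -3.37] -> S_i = -0.18*(-2.08)^i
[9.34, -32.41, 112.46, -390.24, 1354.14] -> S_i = 9.34*(-3.47)^i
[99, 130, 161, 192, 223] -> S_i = 99 + 31*i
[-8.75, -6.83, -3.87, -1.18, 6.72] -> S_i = Random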